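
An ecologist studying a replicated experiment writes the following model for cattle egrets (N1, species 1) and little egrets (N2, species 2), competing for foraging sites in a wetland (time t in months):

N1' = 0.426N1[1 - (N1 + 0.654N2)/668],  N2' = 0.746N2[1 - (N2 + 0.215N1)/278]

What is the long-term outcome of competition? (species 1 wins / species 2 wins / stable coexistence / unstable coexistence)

Compare the nullcline intercepts: K1/α12 = 668/0.654 = 1020 > K2 = 278; K2/α21 = 278/0.215 = 1290 > K1 = 668.
Since both inequalities hold, each species can invade when rare, so the interior equilibrium is stable.

stable coexistence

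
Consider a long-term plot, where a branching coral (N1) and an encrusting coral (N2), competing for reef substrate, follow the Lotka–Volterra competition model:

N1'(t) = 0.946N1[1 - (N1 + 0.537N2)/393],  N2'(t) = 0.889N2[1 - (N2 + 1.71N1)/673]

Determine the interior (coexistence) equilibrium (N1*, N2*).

N1* ≈ 387, N2* ≈ 11.9

Setting both brackets to zero gives the nullclines N1 + 0.537N2 = 393 and 1.71N1 + N2 = 673.
Substituting N2 = 673 - 1.71N1 into the first: N1(1 - 0.537·1.71) = 393 - 0.537·673.
So N1* = 31.6/0.0817 = 387, and then N2* = 673 - 1.71·387 = 11.9.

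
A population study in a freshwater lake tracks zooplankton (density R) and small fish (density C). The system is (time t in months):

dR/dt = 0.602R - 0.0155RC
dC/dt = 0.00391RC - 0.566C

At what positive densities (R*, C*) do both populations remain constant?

Set dC/dt = 0 with C > 0: 0.00391R - 0.566 = 0, so R* = 0.566/0.00391 = 145.
Set dR/dt = 0 with R > 0: 0.602 - 0.0155C = 0, so C* = 0.602/0.0155 = 38.8.

R* ≈ 145, C* ≈ 38.8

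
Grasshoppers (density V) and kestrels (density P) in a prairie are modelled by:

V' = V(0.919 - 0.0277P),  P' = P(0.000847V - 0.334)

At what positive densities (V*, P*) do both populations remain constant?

Set dP/dt = 0 with P > 0: 0.000847V - 0.334 = 0, so V* = 0.334/0.000847 = 394.
Set dV/dt = 0 with V > 0: 0.919 - 0.0277P = 0, so P* = 0.919/0.0277 = 33.2.

V* ≈ 394, P* ≈ 33.2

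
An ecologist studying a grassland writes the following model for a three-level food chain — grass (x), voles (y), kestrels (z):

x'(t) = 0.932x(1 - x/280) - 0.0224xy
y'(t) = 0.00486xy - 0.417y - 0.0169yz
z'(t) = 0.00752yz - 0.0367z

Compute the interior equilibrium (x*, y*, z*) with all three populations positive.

x* ≈ 247, y* ≈ 4.88, z* ≈ 46.4

From dz/dt = 0: 0.00752y* = 0.0367, so y* = 4.88.
From dx/dt = 0: 0.932(1 - x*/280) = 0.0224·4.88, giving x* = 280·(1 - 0.117) = 247.
From dy/dt = 0: 0.00486·247 - 0.417 = 0.0169z*, so z* = 0.784/0.0169 = 46.4.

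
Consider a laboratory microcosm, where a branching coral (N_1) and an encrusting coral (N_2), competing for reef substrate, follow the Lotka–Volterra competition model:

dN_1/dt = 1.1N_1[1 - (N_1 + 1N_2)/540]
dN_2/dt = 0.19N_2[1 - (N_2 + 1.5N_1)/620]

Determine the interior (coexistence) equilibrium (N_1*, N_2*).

N_1* ≈ 160, N_2* ≈ 380

Setting both brackets to zero gives the nullclines N_1 + 1N_2 = 540 and 1.5N_1 + N_2 = 620.
Substituting N_2 = 620 - 1.5N_1 into the first: N_1(1 - 1·1.5) = 540 - 1·620.
So N_1* = -80/-0.5 = 160, and then N_2* = 620 - 1.5·160 = 380.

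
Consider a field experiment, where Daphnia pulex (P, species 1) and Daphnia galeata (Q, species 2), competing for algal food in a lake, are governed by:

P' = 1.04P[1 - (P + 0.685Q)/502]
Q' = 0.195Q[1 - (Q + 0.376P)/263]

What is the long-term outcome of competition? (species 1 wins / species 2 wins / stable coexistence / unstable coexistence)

stable coexistence

Compare the nullcline intercepts: K1/α12 = 502/0.685 = 733 > K2 = 263; K2/α21 = 263/0.376 = 699 > K1 = 502.
Since both inequalities hold, each species can invade when rare, so the interior equilibrium is stable.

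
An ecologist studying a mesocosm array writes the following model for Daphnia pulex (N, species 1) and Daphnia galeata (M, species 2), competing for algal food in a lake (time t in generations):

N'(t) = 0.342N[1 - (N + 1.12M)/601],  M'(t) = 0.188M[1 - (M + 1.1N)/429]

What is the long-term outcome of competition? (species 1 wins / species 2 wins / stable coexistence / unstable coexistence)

Compare the nullcline intercepts: K1/α12 = 601/1.12 = 537 > K2 = 429; K2/α21 = 429/1.1 = 390 < K1 = 601.
Since the inequalities point opposite ways, species 1 can invade but species 2 cannot.

species 1 excludes species 2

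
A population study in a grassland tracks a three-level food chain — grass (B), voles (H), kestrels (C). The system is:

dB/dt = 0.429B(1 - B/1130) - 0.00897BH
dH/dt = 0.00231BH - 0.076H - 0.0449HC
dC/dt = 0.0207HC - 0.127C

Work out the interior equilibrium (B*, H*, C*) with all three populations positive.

From dC/dt = 0: 0.0207H* = 0.127, so H* = 6.14.
From dB/dt = 0: 0.429(1 - B*/1130) = 0.00897·6.14, giving B* = 1130·(1 - 0.128) = 985.
From dH/dt = 0: 0.00231·985 - 0.076 = 0.0449C*, so C* = 2.2/0.0449 = 49.

B* ≈ 985, H* ≈ 6.14, C* ≈ 49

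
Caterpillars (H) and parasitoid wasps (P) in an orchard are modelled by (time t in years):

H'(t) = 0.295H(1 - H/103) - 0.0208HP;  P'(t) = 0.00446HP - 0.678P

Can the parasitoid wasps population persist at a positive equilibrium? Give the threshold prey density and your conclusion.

Threshold H = 152; K < 152, so no, the predator goes extinct.

The predator equation gives dP/dt > 0 only when H > 0.678/0.00446 = 152.
Without the predator, H → K = 103. Since 103 < 152, the predator cannot invade.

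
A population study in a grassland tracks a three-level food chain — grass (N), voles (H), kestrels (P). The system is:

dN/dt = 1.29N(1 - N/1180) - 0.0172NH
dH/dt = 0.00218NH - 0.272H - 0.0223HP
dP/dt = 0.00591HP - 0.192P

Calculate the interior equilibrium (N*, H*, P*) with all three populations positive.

From dP/dt = 0: 0.00591H* = 0.192, so H* = 32.5.
From dN/dt = 0: 1.29(1 - N*/1180) = 0.0172·32.5, giving N* = 1180·(1 - 0.433) = 669.
From dH/dt = 0: 0.00218·669 - 0.272 = 0.0223P*, so P* = 1.19/0.0223 = 53.2.

N* ≈ 669, H* ≈ 32.5, P* ≈ 53.2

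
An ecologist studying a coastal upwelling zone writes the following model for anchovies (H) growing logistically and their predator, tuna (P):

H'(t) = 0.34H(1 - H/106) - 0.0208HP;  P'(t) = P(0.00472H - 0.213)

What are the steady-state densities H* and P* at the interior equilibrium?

From dP/dt = 0 with P > 0: 0.00472H* = 0.213, so H* = 45.1.
Substitute into dH/dt = 0: 0.34(1 - 45.1/106) = 0.0208P*.
The bracket is 0.574, giving P* = 0.195/0.0208 = 9.39.

H* ≈ 45.1, P* ≈ 9.39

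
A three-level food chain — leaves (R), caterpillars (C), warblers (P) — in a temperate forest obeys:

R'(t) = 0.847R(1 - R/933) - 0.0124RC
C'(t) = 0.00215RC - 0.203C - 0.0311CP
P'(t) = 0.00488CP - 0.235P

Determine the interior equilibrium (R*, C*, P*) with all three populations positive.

From dP/dt = 0: 0.00488C* = 0.235, so C* = 48.2.
From dR/dt = 0: 0.847(1 - R*/933) = 0.0124·48.2, giving R* = 933·(1 - 0.705) = 275.
From dC/dt = 0: 0.00215·275 - 0.203 = 0.0311P*, so P* = 0.389/0.0311 = 12.5.

R* ≈ 275, C* ≈ 48.2, P* ≈ 12.5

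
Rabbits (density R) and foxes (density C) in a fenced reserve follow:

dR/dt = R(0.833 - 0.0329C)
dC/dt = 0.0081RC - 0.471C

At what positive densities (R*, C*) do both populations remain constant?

R* ≈ 58.1, C* ≈ 25.3

Set dC/dt = 0 with C > 0: 0.0081R - 0.471 = 0, so R* = 0.471/0.0081 = 58.1.
Set dR/dt = 0 with R > 0: 0.833 - 0.0329C = 0, so C* = 0.833/0.0329 = 25.3.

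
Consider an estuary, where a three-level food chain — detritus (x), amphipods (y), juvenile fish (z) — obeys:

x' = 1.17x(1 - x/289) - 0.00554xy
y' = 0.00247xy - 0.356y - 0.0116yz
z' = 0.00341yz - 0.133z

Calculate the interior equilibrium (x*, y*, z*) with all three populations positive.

From dz/dt = 0: 0.00341y* = 0.133, so y* = 39.
From dx/dt = 0: 1.17(1 - x*/289) = 0.00554·39, giving x* = 289·(1 - 0.185) = 236.
From dy/dt = 0: 0.00247·236 - 0.356 = 0.0116z*, so z* = 0.226/0.0116 = 19.5.

x* ≈ 236, y* ≈ 39, z* ≈ 19.5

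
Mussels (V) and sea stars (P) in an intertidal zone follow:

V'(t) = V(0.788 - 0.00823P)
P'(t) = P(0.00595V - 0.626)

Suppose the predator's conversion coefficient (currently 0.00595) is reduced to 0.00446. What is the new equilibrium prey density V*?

V* ≈ 140

At the interior fixed point, setting dP/dt = 0 with P > 0 fixes V* = (predator death rate)/(VP coefficient) — independent of the other coefficients.
With the change, V* = 0.626/0.00446 = 140; it rises from 105.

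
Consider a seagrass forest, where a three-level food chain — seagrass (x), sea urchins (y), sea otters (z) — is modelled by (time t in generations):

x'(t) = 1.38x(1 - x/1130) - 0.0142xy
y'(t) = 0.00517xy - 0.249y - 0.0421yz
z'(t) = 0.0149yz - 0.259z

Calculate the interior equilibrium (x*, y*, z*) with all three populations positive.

From dz/dt = 0: 0.0149y* = 0.259, so y* = 17.4.
From dx/dt = 0: 1.38(1 - x*/1130) = 0.0142·17.4, giving x* = 1130·(1 - 0.179) = 928.
From dy/dt = 0: 0.00517·928 - 0.249 = 0.0421z*, so z* = 4.55/0.0421 = 108.

x* ≈ 928, y* ≈ 17.4, z* ≈ 108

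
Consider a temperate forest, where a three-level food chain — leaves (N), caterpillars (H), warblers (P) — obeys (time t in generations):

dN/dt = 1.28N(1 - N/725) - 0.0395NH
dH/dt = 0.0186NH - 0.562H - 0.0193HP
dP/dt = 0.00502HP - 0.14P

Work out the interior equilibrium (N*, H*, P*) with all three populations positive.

From dP/dt = 0: 0.00502H* = 0.14, so H* = 27.9.
From dN/dt = 0: 1.28(1 - N*/725) = 0.0395·27.9, giving N* = 725·(1 - 0.861) = 101.
From dH/dt = 0: 0.0186·101 - 0.562 = 0.0193P*, so P* = 1.32/0.0193 = 68.3.

N* ≈ 101, H* ≈ 27.9, P* ≈ 68.3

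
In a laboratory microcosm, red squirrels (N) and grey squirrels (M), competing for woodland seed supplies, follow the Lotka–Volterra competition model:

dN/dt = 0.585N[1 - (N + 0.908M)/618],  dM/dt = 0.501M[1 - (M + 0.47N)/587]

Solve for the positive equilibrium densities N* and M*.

Setting both brackets to zero gives the nullclines N + 0.908M = 618 and 0.47N + M = 587.
Substituting M = 587 - 0.47N into the first: N(1 - 0.908·0.47) = 618 - 0.908·587.
So N* = 85/0.573 = 148, and then M* = 587 - 0.47·148 = 517.

N* ≈ 148, M* ≈ 517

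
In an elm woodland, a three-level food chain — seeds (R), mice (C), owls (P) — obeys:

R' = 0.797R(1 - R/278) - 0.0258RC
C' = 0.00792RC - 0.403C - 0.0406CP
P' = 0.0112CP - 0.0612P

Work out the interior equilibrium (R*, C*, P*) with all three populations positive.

R* ≈ 229, C* ≈ 5.46, P* ≈ 34.7

From dP/dt = 0: 0.0112C* = 0.0612, so C* = 5.46.
From dR/dt = 0: 0.797(1 - R*/278) = 0.0258·5.46, giving R* = 278·(1 - 0.177) = 229.
From dC/dt = 0: 0.00792·229 - 0.403 = 0.0406P*, so P* = 1.41/0.0406 = 34.7.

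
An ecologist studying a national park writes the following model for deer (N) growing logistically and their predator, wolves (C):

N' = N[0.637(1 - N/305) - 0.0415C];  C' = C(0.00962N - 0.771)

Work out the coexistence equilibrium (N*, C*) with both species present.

From dC/dt = 0 with C > 0: 0.00962N* = 0.771, so N* = 80.1.
Substitute into dN/dt = 0: 0.637(1 - 80.1/305) = 0.0415C*.
The bracket is 0.737, giving C* = 0.47/0.0415 = 11.3.

N* ≈ 80.1, C* ≈ 11.3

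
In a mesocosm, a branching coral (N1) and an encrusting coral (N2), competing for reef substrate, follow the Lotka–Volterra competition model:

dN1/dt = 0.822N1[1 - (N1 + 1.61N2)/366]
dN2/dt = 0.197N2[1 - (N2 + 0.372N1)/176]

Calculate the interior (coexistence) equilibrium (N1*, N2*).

N1* ≈ 206, N2* ≈ 99.4

Setting both brackets to zero gives the nullclines N1 + 1.61N2 = 366 and 0.372N1 + N2 = 176.
Substituting N2 = 176 - 0.372N1 into the first: N1(1 - 1.61·0.372) = 366 - 1.61·176.
So N1* = 82.6/0.401 = 206, and then N2* = 176 - 0.372·206 = 99.4.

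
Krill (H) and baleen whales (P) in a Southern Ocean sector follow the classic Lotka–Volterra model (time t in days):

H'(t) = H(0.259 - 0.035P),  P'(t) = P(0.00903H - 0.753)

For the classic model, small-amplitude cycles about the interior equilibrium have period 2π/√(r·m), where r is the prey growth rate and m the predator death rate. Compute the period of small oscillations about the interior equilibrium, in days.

Here r = 0.259 and m = 0.753, so r·m = 0.195.
ω = √0.195 = 0.442 per day, hence T = 2π/ω ≈ 14.2 days.

T ≈ 14.2 days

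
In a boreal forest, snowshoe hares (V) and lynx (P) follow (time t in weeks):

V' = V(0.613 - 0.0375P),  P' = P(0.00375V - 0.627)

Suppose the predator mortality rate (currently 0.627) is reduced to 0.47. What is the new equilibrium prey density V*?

V* ≈ 125

At the interior fixed point, setting dP/dt = 0 with P > 0 fixes V* = (predator death rate)/(VP coefficient) — independent of the other coefficients.
With the change, V* = 0.47/0.00375 = 125; it falls from 167.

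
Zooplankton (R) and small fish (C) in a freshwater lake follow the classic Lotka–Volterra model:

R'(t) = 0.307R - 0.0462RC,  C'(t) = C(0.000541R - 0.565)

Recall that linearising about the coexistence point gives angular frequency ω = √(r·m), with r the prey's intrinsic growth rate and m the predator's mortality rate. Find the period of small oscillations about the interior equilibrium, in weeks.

Here r = 0.307 and m = 0.565, so r·m = 0.173.
ω = √0.173 = 0.416 per week, hence T = 2π/ω ≈ 15.1 weeks.

T ≈ 15.1 weeks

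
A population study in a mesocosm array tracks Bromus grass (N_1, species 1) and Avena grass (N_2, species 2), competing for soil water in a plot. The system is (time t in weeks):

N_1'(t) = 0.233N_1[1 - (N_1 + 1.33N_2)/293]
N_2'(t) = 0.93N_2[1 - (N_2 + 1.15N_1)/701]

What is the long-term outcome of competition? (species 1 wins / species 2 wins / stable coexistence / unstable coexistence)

species 2 excludes species 1

Compare the nullcline intercepts: K1/α12 = 293/1.33 = 220 < K2 = 701; K2/α21 = 701/1.15 = 610 > K1 = 293.
Since the inequalities point opposite ways, species 2 can invade but species 1 cannot.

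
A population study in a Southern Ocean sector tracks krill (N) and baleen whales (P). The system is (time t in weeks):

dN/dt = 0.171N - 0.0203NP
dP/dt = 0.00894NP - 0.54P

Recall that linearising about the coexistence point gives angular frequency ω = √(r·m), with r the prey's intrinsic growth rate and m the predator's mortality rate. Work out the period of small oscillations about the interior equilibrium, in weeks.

Here r = 0.171 and m = 0.54, so r·m = 0.0923.
ω = √0.0923 = 0.304 per week, hence T = 2π/ω ≈ 20.7 weeks.

T ≈ 20.7 weeks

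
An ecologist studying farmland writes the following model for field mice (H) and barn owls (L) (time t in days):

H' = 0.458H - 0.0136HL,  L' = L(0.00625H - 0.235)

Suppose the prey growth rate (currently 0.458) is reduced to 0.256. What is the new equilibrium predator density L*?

L* ≈ 18.8

At the interior fixed point, setting dH/dt = 0 with H > 0 fixes L* = (prey growth rate)/(HL coefficient) — independent of the other coefficients.
With the change, L* = 0.256/0.0136 = 18.8; it falls from 33.7.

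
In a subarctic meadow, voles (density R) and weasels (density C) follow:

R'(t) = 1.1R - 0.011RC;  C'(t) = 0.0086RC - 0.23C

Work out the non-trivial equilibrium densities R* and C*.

R* ≈ 26.7, C* ≈ 100

Set dC/dt = 0 with C > 0: 0.0086R - 0.23 = 0, so R* = 0.23/0.0086 = 26.7.
Set dR/dt = 0 with R > 0: 1.1 - 0.011C = 0, so C* = 1.1/0.011 = 100.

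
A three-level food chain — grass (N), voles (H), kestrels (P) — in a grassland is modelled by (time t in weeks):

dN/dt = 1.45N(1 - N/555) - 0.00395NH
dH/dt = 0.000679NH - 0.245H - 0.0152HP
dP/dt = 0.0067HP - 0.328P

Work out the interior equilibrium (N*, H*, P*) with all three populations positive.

N* ≈ 481, H* ≈ 49, P* ≈ 5.37

From dP/dt = 0: 0.0067H* = 0.328, so H* = 49.
From dN/dt = 0: 1.45(1 - N*/555) = 0.00395·49, giving N* = 555·(1 - 0.133) = 481.
From dH/dt = 0: 0.000679·481 - 0.245 = 0.0152P*, so P* = 0.0816/0.0152 = 5.37.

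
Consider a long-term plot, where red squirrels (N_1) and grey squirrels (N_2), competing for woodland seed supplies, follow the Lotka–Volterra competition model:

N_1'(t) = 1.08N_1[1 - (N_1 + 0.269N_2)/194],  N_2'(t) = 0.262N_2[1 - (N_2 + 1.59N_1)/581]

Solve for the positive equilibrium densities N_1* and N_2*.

N_1* ≈ 65.9, N_2* ≈ 476

Setting both brackets to zero gives the nullclines N_1 + 0.269N_2 = 194 and 1.59N_1 + N_2 = 581.
Substituting N_2 = 581 - 1.59N_1 into the first: N_1(1 - 0.269·1.59) = 194 - 0.269·581.
So N_1* = 37.7/0.572 = 65.9, and then N_2* = 581 - 1.59·65.9 = 476.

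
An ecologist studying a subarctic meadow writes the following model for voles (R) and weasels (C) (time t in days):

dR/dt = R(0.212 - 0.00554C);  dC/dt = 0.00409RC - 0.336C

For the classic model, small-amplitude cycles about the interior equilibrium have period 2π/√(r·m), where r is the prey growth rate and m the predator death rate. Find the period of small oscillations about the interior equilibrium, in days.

Here r = 0.212 and m = 0.336, so r·m = 0.0712.
ω = √0.0712 = 0.267 per day, hence T = 2π/ω ≈ 23.5 days.

T ≈ 23.5 days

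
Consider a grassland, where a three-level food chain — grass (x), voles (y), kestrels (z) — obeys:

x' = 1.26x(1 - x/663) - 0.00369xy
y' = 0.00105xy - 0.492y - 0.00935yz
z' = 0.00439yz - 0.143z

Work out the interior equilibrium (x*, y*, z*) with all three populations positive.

From dz/dt = 0: 0.00439y* = 0.143, so y* = 32.6.
From dx/dt = 0: 1.26(1 - x*/663) = 0.00369·32.6, giving x* = 663·(1 - 0.0954) = 600.
From dy/dt = 0: 0.00105·600 - 0.492 = 0.00935z*, so z* = 0.138/0.00935 = 14.7.

x* ≈ 600, y* ≈ 32.6, z* ≈ 14.7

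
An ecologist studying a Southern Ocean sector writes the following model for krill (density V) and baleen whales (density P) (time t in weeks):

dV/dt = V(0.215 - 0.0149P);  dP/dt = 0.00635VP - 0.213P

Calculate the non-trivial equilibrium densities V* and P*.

Set dP/dt = 0 with P > 0: 0.00635V - 0.213 = 0, so V* = 0.213/0.00635 = 33.5.
Set dV/dt = 0 with V > 0: 0.215 - 0.0149P = 0, so P* = 0.215/0.0149 = 14.4.

V* ≈ 33.5, P* ≈ 14.4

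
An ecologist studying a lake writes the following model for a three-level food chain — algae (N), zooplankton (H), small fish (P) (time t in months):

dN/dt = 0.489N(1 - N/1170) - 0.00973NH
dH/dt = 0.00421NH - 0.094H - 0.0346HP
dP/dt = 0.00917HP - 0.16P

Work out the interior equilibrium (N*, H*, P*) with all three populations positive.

N* ≈ 764, H* ≈ 17.4, P* ≈ 90.2

From dP/dt = 0: 0.00917H* = 0.16, so H* = 17.4.
From dN/dt = 0: 0.489(1 - N*/1170) = 0.00973·17.4, giving N* = 1170·(1 - 0.347) = 764.
From dH/dt = 0: 0.00421·764 - 0.094 = 0.0346P*, so P* = 3.12/0.0346 = 90.2.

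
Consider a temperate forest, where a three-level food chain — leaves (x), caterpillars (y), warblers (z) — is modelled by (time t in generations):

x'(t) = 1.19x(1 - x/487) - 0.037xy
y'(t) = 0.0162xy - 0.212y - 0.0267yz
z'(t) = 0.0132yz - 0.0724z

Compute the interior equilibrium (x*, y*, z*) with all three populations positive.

From dz/dt = 0: 0.0132y* = 0.0724, so y* = 5.48.
From dx/dt = 0: 1.19(1 - x*/487) = 0.037·5.48, giving x* = 487·(1 - 0.171) = 404.
From dy/dt = 0: 0.0162·404 - 0.212 = 0.0267z*, so z* = 6.33/0.0267 = 237.

x* ≈ 404, y* ≈ 5.48, z* ≈ 237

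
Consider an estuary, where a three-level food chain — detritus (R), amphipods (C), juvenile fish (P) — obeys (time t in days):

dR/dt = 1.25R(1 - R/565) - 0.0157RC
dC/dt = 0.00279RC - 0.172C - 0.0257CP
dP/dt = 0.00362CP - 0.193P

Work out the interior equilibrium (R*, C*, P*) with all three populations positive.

R* ≈ 187, C* ≈ 53.3, P* ≈ 13.6

From dP/dt = 0: 0.00362C* = 0.193, so C* = 53.3.
From dR/dt = 0: 1.25(1 - R*/565) = 0.0157·53.3, giving R* = 565·(1 - 0.67) = 187.
From dC/dt = 0: 0.00279·187 - 0.172 = 0.0257P*, so P* = 0.349/0.0257 = 13.6.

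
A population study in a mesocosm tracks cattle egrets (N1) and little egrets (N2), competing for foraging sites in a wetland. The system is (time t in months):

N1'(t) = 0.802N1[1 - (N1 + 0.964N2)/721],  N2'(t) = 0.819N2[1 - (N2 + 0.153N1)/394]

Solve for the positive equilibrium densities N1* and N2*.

N1* ≈ 400, N2* ≈ 333

Setting both brackets to zero gives the nullclines N1 + 0.964N2 = 721 and 0.153N1 + N2 = 394.
Substituting N2 = 394 - 0.153N1 into the first: N1(1 - 0.964·0.153) = 721 - 0.964·394.
So N1* = 341/0.853 = 400, and then N2* = 394 - 0.153·400 = 333.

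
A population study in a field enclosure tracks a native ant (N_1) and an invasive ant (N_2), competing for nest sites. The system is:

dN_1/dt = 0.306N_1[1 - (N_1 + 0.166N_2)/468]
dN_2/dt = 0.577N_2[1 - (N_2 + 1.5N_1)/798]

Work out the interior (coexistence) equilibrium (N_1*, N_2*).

N_1* ≈ 447, N_2* ≈ 128

Setting both brackets to zero gives the nullclines N_1 + 0.166N_2 = 468 and 1.5N_1 + N_2 = 798.
Substituting N_2 = 798 - 1.5N_1 into the first: N_1(1 - 0.166·1.5) = 468 - 0.166·798.
So N_1* = 336/0.751 = 447, and then N_2* = 798 - 1.5·447 = 128.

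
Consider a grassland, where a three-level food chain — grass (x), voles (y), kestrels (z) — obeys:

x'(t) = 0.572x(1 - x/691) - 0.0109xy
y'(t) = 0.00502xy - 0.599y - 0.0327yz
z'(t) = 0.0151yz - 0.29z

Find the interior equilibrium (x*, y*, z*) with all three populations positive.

x* ≈ 438, y* ≈ 19.2, z* ≈ 48.9

From dz/dt = 0: 0.0151y* = 0.29, so y* = 19.2.
From dx/dt = 0: 0.572(1 - x*/691) = 0.0109·19.2, giving x* = 691·(1 - 0.366) = 438.
From dy/dt = 0: 0.00502·438 - 0.599 = 0.0327z*, so z* = 1.6/0.0327 = 48.9.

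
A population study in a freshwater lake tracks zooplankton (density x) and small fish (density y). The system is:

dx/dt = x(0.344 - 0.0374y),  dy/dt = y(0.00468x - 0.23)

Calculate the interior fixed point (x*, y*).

Set dy/dt = 0 with y > 0: 0.00468x - 0.23 = 0, so x* = 0.23/0.00468 = 49.1.
Set dx/dt = 0 with x > 0: 0.344 - 0.0374y = 0, so y* = 0.344/0.0374 = 9.2.

x* ≈ 49.1, y* ≈ 9.2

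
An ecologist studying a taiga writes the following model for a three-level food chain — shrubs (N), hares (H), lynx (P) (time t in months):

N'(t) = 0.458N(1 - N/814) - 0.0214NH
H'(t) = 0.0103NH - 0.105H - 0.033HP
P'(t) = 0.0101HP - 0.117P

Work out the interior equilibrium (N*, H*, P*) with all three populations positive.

From dP/dt = 0: 0.0101H* = 0.117, so H* = 11.6.
From dN/dt = 0: 0.458(1 - N*/814) = 0.0214·11.6, giving N* = 814·(1 - 0.541) = 373.
From dH/dt = 0: 0.0103·373 - 0.105 = 0.033P*, so P* = 3.74/0.033 = 113.

N* ≈ 373, H* ≈ 11.6, P* ≈ 113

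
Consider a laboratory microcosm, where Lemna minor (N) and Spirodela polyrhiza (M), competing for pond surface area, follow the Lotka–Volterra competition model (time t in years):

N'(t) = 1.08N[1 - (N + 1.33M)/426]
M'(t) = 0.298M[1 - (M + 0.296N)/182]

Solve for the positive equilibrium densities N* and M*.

N* ≈ 303, M* ≈ 92.2

Setting both brackets to zero gives the nullclines N + 1.33M = 426 and 0.296N + M = 182.
Substituting M = 182 - 0.296N into the first: N(1 - 1.33·0.296) = 426 - 1.33·182.
So N* = 184/0.606 = 303, and then M* = 182 - 0.296·303 = 92.2.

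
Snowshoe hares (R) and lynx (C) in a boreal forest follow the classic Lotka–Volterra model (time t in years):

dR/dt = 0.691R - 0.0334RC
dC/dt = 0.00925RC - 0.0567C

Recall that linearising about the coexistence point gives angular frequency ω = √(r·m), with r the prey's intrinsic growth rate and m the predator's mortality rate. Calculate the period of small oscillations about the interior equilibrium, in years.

Here r = 0.691 and m = 0.0567, so r·m = 0.0392.
ω = √0.0392 = 0.198 per year, hence T = 2π/ω ≈ 31.7 years.

T ≈ 31.7 years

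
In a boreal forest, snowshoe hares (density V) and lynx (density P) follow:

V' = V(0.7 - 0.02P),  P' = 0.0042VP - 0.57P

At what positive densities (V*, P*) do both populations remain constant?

Set dP/dt = 0 with P > 0: 0.0042V - 0.57 = 0, so V* = 0.57/0.0042 = 136.
Set dV/dt = 0 with V > 0: 0.7 - 0.02P = 0, so P* = 0.7/0.02 = 35.

V* ≈ 136, P* ≈ 35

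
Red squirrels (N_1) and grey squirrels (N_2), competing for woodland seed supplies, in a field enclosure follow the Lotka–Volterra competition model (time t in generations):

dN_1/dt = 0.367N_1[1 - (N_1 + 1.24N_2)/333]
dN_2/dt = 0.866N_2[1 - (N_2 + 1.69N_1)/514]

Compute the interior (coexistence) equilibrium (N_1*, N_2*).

Setting both brackets to zero gives the nullclines N_1 + 1.24N_2 = 333 and 1.69N_1 + N_2 = 514.
Substituting N_2 = 514 - 1.69N_1 into the first: N_1(1 - 1.24·1.69) = 333 - 1.24·514.
So N_1* = -304/-1.1 = 278, and then N_2* = 514 - 1.69·278 = 44.5.

N_1* ≈ 278, N_2* ≈ 44.5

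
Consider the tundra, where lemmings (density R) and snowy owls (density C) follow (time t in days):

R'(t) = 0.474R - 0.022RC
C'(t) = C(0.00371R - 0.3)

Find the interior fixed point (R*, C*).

Set dC/dt = 0 with C > 0: 0.00371R - 0.3 = 0, so R* = 0.3/0.00371 = 80.9.
Set dR/dt = 0 with R > 0: 0.474 - 0.022C = 0, so C* = 0.474/0.022 = 21.5.

R* ≈ 80.9, C* ≈ 21.5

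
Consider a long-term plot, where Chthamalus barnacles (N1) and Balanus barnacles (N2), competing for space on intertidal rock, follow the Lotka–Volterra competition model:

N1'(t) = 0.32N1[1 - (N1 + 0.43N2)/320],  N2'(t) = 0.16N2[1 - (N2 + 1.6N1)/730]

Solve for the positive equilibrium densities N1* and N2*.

Setting both brackets to zero gives the nullclines N1 + 0.43N2 = 320 and 1.6N1 + N2 = 730.
Substituting N2 = 730 - 1.6N1 into the first: N1(1 - 0.43·1.6) = 320 - 0.43·730.
So N1* = 6.1/0.312 = 19.6, and then N2* = 730 - 1.6·19.6 = 699.

N1* ≈ 19.6, N2* ≈ 699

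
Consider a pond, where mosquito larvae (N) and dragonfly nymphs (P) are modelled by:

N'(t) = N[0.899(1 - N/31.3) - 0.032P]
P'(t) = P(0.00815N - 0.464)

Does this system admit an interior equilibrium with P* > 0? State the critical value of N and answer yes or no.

Threshold N = 56.9; K < 56.9, so no, the predator goes extinct.

The predator equation gives dP/dt > 0 only when N > 0.464/0.00815 = 56.9.
Without the predator, N → K = 31.3. Since 31.3 < 56.9, the predator cannot invade.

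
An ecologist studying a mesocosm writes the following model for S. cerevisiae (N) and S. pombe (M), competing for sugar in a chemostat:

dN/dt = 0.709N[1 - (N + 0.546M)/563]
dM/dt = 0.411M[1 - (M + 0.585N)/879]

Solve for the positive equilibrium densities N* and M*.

N* ≈ 122, M* ≈ 808

Setting both brackets to zero gives the nullclines N + 0.546M = 563 and 0.585N + M = 879.
Substituting M = 879 - 0.585N into the first: N(1 - 0.546·0.585) = 563 - 0.546·879.
So N* = 83.1/0.681 = 122, and then M* = 879 - 0.585·122 = 808.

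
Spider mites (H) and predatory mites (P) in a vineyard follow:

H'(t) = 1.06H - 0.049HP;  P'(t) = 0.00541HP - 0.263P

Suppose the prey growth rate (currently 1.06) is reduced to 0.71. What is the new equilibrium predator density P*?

P* ≈ 14.5

At the interior fixed point, setting dH/dt = 0 with H > 0 fixes P* = (prey growth rate)/(HP coefficient) — independent of the other coefficients.
With the change, P* = 0.71/0.049 = 14.5; it falls from 21.6.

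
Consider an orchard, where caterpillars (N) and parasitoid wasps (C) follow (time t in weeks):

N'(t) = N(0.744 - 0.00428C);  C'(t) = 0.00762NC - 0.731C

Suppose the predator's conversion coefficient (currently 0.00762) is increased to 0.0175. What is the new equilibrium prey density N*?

At the interior fixed point, setting dC/dt = 0 with C > 0 fixes N* = (predator death rate)/(NC coefficient) — independent of the other coefficients.
With the change, N* = 0.731/0.0175 = 41.8; it falls from 95.9.

N* ≈ 41.8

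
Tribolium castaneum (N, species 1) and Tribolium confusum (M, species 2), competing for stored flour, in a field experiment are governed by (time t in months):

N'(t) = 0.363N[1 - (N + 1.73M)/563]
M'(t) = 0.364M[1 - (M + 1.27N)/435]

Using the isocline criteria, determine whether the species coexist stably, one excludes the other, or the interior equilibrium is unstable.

unstable coexistence (outcome depends on initial conditions)

Compare the nullcline intercepts: K1/α12 = 563/1.73 = 325 < K2 = 435; K2/α21 = 435/1.27 = 343 < K1 = 563.
Since both are reversed, neither can invade when rare; the interior point is a saddle.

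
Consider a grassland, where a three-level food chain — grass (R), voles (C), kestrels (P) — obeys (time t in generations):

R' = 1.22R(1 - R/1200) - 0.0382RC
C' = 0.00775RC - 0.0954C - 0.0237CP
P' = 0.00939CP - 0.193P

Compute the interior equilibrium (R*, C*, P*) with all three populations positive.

R* ≈ 428, C* ≈ 20.6, P* ≈ 136

From dP/dt = 0: 0.00939C* = 0.193, so C* = 20.6.
From dR/dt = 0: 1.22(1 - R*/1200) = 0.0382·20.6, giving R* = 1200·(1 - 0.644) = 428.
From dC/dt = 0: 0.00775·428 - 0.0954 = 0.0237P*, so P* = 3.22/0.0237 = 136.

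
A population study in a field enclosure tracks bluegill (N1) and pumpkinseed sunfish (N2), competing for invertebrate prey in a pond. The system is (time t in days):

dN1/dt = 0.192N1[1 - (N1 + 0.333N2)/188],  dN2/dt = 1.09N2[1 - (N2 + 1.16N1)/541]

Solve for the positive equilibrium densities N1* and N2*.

N1* ≈ 12.8, N2* ≈ 526

Setting both brackets to zero gives the nullclines N1 + 0.333N2 = 188 and 1.16N1 + N2 = 541.
Substituting N2 = 541 - 1.16N1 into the first: N1(1 - 0.333·1.16) = 188 - 0.333·541.
So N1* = 7.85/0.614 = 12.8, and then N2* = 541 - 1.16·12.8 = 526.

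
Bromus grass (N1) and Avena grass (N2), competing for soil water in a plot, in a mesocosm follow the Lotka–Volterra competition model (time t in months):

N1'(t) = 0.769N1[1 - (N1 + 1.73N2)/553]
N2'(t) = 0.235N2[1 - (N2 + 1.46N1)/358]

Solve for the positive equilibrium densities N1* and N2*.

Setting both brackets to zero gives the nullclines N1 + 1.73N2 = 553 and 1.46N1 + N2 = 358.
Substituting N2 = 358 - 1.46N1 into the first: N1(1 - 1.73·1.46) = 553 - 1.73·358.
So N1* = -66.3/-1.53 = 43.5, and then N2* = 358 - 1.46·43.5 = 295.

N1* ≈ 43.5, N2* ≈ 295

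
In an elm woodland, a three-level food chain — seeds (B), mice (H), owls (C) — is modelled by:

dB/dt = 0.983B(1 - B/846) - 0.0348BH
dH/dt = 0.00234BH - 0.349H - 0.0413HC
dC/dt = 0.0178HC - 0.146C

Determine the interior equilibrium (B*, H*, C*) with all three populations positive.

From dC/dt = 0: 0.0178H* = 0.146, so H* = 8.2.
From dB/dt = 0: 0.983(1 - B*/846) = 0.0348·8.2, giving B* = 846·(1 - 0.29) = 600.
From dH/dt = 0: 0.00234·600 - 0.349 = 0.0413C*, so C* = 1.06/0.0413 = 25.6.

B* ≈ 600, H* ≈ 8.2, C* ≈ 25.6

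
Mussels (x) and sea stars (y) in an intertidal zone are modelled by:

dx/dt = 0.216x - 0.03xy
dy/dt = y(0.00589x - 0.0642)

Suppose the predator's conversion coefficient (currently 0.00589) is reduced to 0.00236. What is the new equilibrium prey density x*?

x* ≈ 27.2

At the interior fixed point, setting dy/dt = 0 with y > 0 fixes x* = (predator death rate)/(xy coefficient) — independent of the other coefficients.
With the change, x* = 0.0642/0.00236 = 27.2; it rises from 10.9.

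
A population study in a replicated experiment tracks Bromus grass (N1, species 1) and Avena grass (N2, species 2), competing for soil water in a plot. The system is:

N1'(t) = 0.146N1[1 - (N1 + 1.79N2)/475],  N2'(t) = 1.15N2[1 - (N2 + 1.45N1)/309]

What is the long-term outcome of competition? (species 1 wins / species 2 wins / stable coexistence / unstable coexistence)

Compare the nullcline intercepts: K1/α12 = 475/1.79 = 265 < K2 = 309; K2/α21 = 309/1.45 = 213 < K1 = 475.
Since both are reversed, neither can invade when rare; the interior point is a saddle.

unstable coexistence (outcome depends on initial conditions)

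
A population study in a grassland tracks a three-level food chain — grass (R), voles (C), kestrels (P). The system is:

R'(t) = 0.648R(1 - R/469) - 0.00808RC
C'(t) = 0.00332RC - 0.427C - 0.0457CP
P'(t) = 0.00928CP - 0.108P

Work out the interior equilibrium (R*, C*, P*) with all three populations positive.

R* ≈ 401, C* ≈ 11.6, P* ≈ 19.8

From dP/dt = 0: 0.00928C* = 0.108, so C* = 11.6.
From dR/dt = 0: 0.648(1 - R*/469) = 0.00808·11.6, giving R* = 469·(1 - 0.145) = 401.
From dC/dt = 0: 0.00332·401 - 0.427 = 0.0457P*, so P* = 0.904/0.0457 = 19.8.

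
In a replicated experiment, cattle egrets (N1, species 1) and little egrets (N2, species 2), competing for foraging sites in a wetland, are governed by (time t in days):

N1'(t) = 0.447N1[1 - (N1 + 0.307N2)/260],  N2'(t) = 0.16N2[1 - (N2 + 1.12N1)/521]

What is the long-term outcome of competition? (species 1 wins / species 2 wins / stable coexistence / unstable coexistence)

stable coexistence

Compare the nullcline intercepts: K1/α12 = 260/0.307 = 847 > K2 = 521; K2/α21 = 521/1.12 = 465 > K1 = 260.
Since both inequalities hold, each species can invade when rare, so the interior equilibrium is stable.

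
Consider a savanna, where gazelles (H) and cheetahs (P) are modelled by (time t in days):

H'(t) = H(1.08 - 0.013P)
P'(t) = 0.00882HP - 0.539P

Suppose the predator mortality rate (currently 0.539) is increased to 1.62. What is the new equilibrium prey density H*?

H* ≈ 184

At the interior fixed point, setting dP/dt = 0 with P > 0 fixes H* = (predator death rate)/(HP coefficient) — independent of the other coefficients.
With the change, H* = 1.62/0.00882 = 184; it rises from 61.1.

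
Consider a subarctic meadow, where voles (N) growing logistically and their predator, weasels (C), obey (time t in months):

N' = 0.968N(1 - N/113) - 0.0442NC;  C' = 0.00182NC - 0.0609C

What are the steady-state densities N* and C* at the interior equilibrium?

N* ≈ 33.5, C* ≈ 15.4

From dC/dt = 0 with C > 0: 0.00182N* = 0.0609, so N* = 33.5.
Substitute into dN/dt = 0: 0.968(1 - 33.5/113) = 0.0442C*.
The bracket is 0.704, giving C* = 0.681/0.0442 = 15.4.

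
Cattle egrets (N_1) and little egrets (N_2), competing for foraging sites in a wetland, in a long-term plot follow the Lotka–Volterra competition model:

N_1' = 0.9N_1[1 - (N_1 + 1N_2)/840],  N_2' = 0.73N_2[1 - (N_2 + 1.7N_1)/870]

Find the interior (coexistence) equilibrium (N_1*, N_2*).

N_1* ≈ 42.9, N_2* ≈ 797

Setting both brackets to zero gives the nullclines N_1 + 1N_2 = 840 and 1.7N_1 + N_2 = 870.
Substituting N_2 = 870 - 1.7N_1 into the first: N_1(1 - 1·1.7) = 840 - 1·870.
So N_1* = -30/-0.7 = 42.9, and then N_2* = 870 - 1.7·42.9 = 797.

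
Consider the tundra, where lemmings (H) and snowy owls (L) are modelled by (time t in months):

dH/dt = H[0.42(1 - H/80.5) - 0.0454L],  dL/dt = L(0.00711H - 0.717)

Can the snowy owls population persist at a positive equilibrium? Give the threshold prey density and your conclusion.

Threshold H = 101; K < 101, so no, the predator goes extinct.

The predator equation gives dL/dt > 0 only when H > 0.717/0.00711 = 101.
Without the predator, H → K = 80.5. Since 80.5 < 101, the predator cannot invade.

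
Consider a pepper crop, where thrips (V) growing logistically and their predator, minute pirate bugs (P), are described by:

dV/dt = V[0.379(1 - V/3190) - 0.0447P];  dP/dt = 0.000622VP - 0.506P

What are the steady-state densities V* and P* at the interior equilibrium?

V* ≈ 814, P* ≈ 6.32

From dP/dt = 0 with P > 0: 0.000622V* = 0.506, so V* = 814.
Substitute into dV/dt = 0: 0.379(1 - 814/3190) = 0.0447P*.
The bracket is 0.745, giving P* = 0.282/0.0447 = 6.32.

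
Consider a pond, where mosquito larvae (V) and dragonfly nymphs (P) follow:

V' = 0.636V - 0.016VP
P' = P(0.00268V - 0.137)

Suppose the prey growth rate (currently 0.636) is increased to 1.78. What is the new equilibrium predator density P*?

P* ≈ 111

At the interior fixed point, setting dV/dt = 0 with V > 0 fixes P* = (prey growth rate)/(VP coefficient) — independent of the other coefficients.
With the change, P* = 1.78/0.016 = 111; it rises from 39.8.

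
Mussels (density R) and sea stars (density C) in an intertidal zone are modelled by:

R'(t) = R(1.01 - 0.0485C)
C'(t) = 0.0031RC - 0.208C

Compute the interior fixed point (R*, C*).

R* ≈ 67.1, C* ≈ 20.8

Set dC/dt = 0 with C > 0: 0.0031R - 0.208 = 0, so R* = 0.208/0.0031 = 67.1.
Set dR/dt = 0 with R > 0: 1.01 - 0.0485C = 0, so C* = 1.01/0.0485 = 20.8.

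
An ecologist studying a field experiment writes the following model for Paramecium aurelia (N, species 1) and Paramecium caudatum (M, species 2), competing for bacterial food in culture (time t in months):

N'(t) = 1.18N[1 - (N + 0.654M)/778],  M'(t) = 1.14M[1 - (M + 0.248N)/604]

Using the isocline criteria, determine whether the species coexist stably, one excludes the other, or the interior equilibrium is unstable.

Compare the nullcline intercepts: K1/α12 = 778/0.654 = 1190 > K2 = 604; K2/α21 = 604/0.248 = 2440 > K1 = 778.
Since both inequalities hold, each species can invade when rare, so the interior equilibrium is stable.

stable coexistence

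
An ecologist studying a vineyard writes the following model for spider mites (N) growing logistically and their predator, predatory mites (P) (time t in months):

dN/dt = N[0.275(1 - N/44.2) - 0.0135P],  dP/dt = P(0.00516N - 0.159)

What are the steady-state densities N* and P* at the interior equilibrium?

N* ≈ 30.8, P* ≈ 6.17

From dP/dt = 0 with P > 0: 0.00516N* = 0.159, so N* = 30.8.
Substitute into dN/dt = 0: 0.275(1 - 30.8/44.2) = 0.0135P*.
The bracket is 0.303, giving P* = 0.0833/0.0135 = 6.17.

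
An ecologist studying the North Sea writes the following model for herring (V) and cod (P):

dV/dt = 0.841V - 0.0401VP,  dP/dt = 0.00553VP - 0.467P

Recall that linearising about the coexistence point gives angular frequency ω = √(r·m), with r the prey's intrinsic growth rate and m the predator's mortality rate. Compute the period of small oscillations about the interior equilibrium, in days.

Here r = 0.841 and m = 0.467, so r·m = 0.393.
ω = √0.393 = 0.627 per day, hence T = 2π/ω ≈ 10 days.

T ≈ 10 days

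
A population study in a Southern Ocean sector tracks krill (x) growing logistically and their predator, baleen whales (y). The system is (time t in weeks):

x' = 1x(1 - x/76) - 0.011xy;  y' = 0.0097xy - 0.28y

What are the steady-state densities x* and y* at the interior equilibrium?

x* ≈ 28.9, y* ≈ 56.4

From dy/dt = 0 with y > 0: 0.0097x* = 0.28, so x* = 28.9.
Substitute into dx/dt = 0: 1(1 - 28.9/76) = 0.011y*.
The bracket is 0.62, giving y* = 0.62/0.011 = 56.4.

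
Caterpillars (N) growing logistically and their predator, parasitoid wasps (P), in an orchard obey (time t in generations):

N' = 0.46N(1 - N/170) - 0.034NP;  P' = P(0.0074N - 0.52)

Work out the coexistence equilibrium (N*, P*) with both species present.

From dP/dt = 0 with P > 0: 0.0074N* = 0.52, so N* = 70.3.
Substitute into dN/dt = 0: 0.46(1 - 70.3/170) = 0.034P*.
The bracket is 0.587, giving P* = 0.27/0.034 = 7.94.

N* ≈ 70.3, P* ≈ 7.94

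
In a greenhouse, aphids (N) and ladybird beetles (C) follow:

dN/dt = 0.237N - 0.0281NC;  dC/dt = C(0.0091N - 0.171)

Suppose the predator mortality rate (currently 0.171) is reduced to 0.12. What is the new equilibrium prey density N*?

At the interior fixed point, setting dC/dt = 0 with C > 0 fixes N* = (predator death rate)/(NC coefficient) — independent of the other coefficients.
With the change, N* = 0.12/0.0091 = 13.2; it falls from 18.8.

N* ≈ 13.2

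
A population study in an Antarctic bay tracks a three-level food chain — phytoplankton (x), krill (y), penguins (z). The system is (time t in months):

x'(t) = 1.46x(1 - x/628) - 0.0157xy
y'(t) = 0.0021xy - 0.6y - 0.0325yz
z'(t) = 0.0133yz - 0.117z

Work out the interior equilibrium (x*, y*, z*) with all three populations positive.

x* ≈ 569, y* ≈ 8.8, z* ≈ 18.3

From dz/dt = 0: 0.0133y* = 0.117, so y* = 8.8.
From dx/dt = 0: 1.46(1 - x*/628) = 0.0157·8.8, giving x* = 628·(1 - 0.0946) = 569.
From dy/dt = 0: 0.0021·569 - 0.6 = 0.0325z*, so z* = 0.594/0.0325 = 18.3.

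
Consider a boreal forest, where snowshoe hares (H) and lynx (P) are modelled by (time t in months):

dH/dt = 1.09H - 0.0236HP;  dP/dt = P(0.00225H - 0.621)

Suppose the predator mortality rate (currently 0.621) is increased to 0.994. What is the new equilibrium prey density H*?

At the interior fixed point, setting dP/dt = 0 with P > 0 fixes H* = (predator death rate)/(HP coefficient) — independent of the other coefficients.
With the change, H* = 0.994/0.00225 = 442; it rises from 276.

H* ≈ 442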